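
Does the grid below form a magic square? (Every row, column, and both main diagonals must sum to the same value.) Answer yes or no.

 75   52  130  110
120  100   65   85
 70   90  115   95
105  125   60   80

No — column 4 sums to 370 but column 2 sums to 367.

Row 1: 75 + 52 + 130 + 110 = 367.
Row 2: 120 + 100 + 65 + 85 = 370.
Row 3: 70 + 90 + 115 + 95 = 370.
Row 4: 105 + 125 + 60 + 80 = 370.
Column 1: 75 + 120 + 70 + 105 = 370.
Column 2: 52 + 100 + 90 + 125 = 367.
Column 3: 130 + 65 + 115 + 60 = 370.
Column 4: 110 + 85 + 95 + 80 = 370.
Main diagonal: 75 + 100 + 115 + 80 = 370.
Anti-diagonal: 110 + 65 + 90 + 105 = 370.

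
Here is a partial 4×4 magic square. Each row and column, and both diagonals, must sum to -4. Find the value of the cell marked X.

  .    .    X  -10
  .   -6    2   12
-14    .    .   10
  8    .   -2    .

-8

Row 2 must total -4; the given cells sum to 8, so (2,1) = -12.
From column 1, -4 − (-12 + (-14) + 8) gives (1,1) = 14.
The remaining cell in column 4 is (4,4) = -4 − 12 = -16.
Main diagonal needs -4; the known cells sum to -8, so (3,3) = 4.
Anti-diagonal needs -4; the known cells sum to 0, so (3,2) = -4.
Row 4: 8 + (-2) + (-16) + ? = -4, so (4,2) = 6.
Column 2 must total -4; the given cells sum to -4, so (1,2) = 0.
Column 3 must total -4; the given cells sum to 4, so (1,3) = -8.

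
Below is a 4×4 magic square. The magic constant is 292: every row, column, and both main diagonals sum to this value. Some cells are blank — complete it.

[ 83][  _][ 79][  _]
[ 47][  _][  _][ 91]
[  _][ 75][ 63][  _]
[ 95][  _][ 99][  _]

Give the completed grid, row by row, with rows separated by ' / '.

83 59 79 71 / 47 103 51 91 / 67 75 63 87 / 95 55 99 43

Using column 1: 83 + 47 + 95 + ? → (3,1) = 292 − 225 = 67.
From column 3, 292 − (79 + 63 + 99) gives (2,3) = 51.
Anti-diagonal: 51 + 75 + 95 + ? = 292, so (1,4) = 71.
The remaining cell in row 1 is (1,2) = 292 − 233 = 59.
The remaining cell in row 2 is (2,2) = 292 − 189 = 103.
Row 3: 67 + 75 + 63 + ? = 292, so (3,4) = 87.
The remaining cell in column 2 is (4,2) = 292 − 237 = 55.
Column 4 needs 292; the known cells sum to 249, so (4,4) = 43.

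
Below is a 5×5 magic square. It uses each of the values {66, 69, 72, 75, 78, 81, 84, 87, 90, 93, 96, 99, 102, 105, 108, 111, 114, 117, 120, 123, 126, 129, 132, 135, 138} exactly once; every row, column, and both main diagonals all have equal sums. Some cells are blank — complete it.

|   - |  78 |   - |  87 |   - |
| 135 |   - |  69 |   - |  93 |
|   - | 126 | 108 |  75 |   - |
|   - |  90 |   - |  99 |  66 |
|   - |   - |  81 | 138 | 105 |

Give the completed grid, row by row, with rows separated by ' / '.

96 78 120 87 129 / 135 102 69 111 93 / 84 126 108 75 117 / 123 90 132 99 66 / 72 114 81 138 105

The 25 entries sum to 2550, so each line sums to 2550/5 = 510.
From column 4, 510 − (87 + 75 + 99 + 138) gives (2,4) = 111.
Row 2 must total 510; the given cells sum to 408, so (2,2) = 102.
Column 2 needs 510; the known cells sum to 396, so (5,2) = 114.
Using main diagonal: 102 + 108 + 99 + 105 + ? → (1,1) = 510 − 414 = 96.
From row 5, 510 − (114 + 81 + 138 + 105) gives (5,1) = 72.
The remaining cell in anti-diagonal is (1,5) = 510 − 381 = 129.
From row 1, 510 − (96 + 78 + 87 + 129) gives (1,3) = 120.
Column 3: 120 + 69 + 108 + 81 + ? = 510, so (4,3) = 132.
Column 5 must total 510; the given cells sum to 393, so (3,5) = 117.
Using row 3: 126 + 108 + 75 + 117 + ? → (3,1) = 510 − 426 = 84.
From row 4, 510 − (90 + 132 + 99 + 66) gives (4,1) = 123.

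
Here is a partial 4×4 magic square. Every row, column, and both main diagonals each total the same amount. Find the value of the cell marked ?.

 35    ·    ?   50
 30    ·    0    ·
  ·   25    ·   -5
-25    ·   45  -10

Anti-diagonal is complete and sums to 50; that is the magic constant.
The remaining cell in row 4 is (4,2) = 50 − 10 = 40.
From column 1, 50 − (35 + 30 + (-25)) gives (3,1) = 10.
Column 4: 50 + (-5) + (-10) + ? = 50, so (2,4) = 15.
Using row 2: 30 + 0 + 15 + ? → (2,2) = 50 − 45 = 5.
Row 3 needs 50; the known cells sum to 30, so (3,3) = 20.
Using column 2: 5 + 25 + 40 + ? → (1,2) = 50 − 70 = -20.
Column 3: 0 + 20 + 45 + ? = 50, so (1,3) = -15.

-15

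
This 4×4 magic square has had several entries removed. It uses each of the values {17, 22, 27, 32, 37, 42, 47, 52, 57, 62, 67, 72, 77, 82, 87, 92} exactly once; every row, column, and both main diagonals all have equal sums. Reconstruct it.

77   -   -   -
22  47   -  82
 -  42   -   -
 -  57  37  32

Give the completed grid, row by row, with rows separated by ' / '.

The 16 entries sum to 872, so each line sums to 872/4 = 218.
Using row 2: 22 + 47 + 82 + ? → (2,3) = 218 − 151 = 67.
The remaining cell in row 4 is (4,1) = 218 − 126 = 92.
Column 1: 77 + 22 + 92 + ? = 218, so (3,1) = 27.
From column 2, 218 − (47 + 42 + 57) gives (1,2) = 72.
Using main diagonal: 77 + 47 + 32 + ? → (3,3) = 218 − 156 = 62.
Anti-diagonal: 67 + 42 + 92 + ? = 218, so (1,4) = 17.
The remaining cell in row 1 is (1,3) = 218 − 166 = 52.
Row 3 must total 218; the given cells sum to 131, so (3,4) = 87.

77 72 52 17 / 22 47 67 82 / 27 42 62 87 / 92 57 37 32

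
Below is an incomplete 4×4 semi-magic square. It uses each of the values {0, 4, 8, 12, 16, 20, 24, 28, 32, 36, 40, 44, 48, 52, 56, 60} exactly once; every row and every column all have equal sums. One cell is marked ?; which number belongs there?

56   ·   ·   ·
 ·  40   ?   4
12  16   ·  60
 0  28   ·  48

24

The 16 entries sum to 480, so each line sums to 480/4 = 120.
Using row 3: 12 + 16 + 60 + ? → (3,3) = 120 − 88 = 32.
The remaining cell in row 4 is (4,3) = 120 − 76 = 44.
From column 1, 120 − (56 + 12 + 0) gives (2,1) = 52.
Column 2 needs 120; the known cells sum to 84, so (1,2) = 36.
Column 4: 4 + 60 + 48 + ? = 120, so (1,4) = 8.
Row 1: 56 + 36 + 8 + ? = 120, so (1,3) = 20.
From row 2, 120 − (52 + 40 + 4) gives (2,3) = 24.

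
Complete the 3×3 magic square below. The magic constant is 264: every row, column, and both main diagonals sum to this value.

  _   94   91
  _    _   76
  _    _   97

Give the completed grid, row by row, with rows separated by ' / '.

79 94 91 / 100 88 76 / 85 82 97

Row 1 needs 264; the known cells sum to 185, so (1,1) = 79.
The remaining cell in main diagonal is (2,2) = 264 − 176 = 88.
Anti-diagonal: 91 + 88 + ? = 264, so (3,1) = 85.
The remaining cell in row 2 is (2,1) = 264 − 164 = 100.
Row 3: 85 + 97 + ? = 264, so (3,2) = 82.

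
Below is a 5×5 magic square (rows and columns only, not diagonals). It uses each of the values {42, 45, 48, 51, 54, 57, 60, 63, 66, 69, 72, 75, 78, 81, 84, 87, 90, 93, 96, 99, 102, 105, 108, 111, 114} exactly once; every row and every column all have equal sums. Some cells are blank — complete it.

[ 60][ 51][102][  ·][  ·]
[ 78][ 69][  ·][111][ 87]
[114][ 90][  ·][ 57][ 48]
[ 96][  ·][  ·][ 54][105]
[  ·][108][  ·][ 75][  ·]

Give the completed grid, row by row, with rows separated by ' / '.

The 25 entries sum to 1950, so each line sums to 1950/5 = 390.
From row 2, 390 − (78 + 69 + 111 + 87) gives (2,3) = 45.
Row 3 needs 390; the known cells sum to 309, so (3,3) = 81.
Using column 1: 60 + 78 + 114 + 96 + ? → (5,1) = 390 − 348 = 42.
From column 2, 390 − (51 + 69 + 90 + 108) gives (4,2) = 72.
The remaining cell in column 4 is (1,4) = 390 − 297 = 93.
Row 1: 60 + 51 + 102 + 93 + ? = 390, so (1,5) = 84.
Row 4: 96 + 72 + 54 + 105 + ? = 390, so (4,3) = 63.
From column 3, 390 − (102 + 45 + 81 + 63) gives (5,3) = 99.
Column 5: 84 + 87 + 48 + 105 + ? = 390, so (5,5) = 66.

60 51 102 93 84 / 78 69 45 111 87 / 114 90 81 57 48 / 96 72 63 54 105 / 42 108 99 75 66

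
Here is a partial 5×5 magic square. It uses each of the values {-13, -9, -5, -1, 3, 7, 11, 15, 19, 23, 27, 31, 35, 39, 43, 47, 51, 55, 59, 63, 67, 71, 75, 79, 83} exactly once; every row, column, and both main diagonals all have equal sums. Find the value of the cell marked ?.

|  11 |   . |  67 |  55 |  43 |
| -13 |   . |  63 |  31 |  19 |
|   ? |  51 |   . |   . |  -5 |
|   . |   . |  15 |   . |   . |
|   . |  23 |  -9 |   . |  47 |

83

The 25 entries sum to 875, so each line sums to 875/5 = 175.
Row 1 must total 175; the given cells sum to 176, so (1,2) = -1.
Row 2 needs 175; the known cells sum to 100, so (2,2) = 75.
From column 2, 175 − (-1 + 75 + 51 + 23) gives (4,2) = 27.
Using column 3: 67 + 63 + 15 + (-9) + ? → (3,3) = 175 − 136 = 39.
Column 5 needs 175; the known cells sum to 104, so (4,5) = 71.
From main diagonal, 175 − (11 + 75 + 39 + 47) gives (4,4) = 3.
Anti-diagonal must total 175; the given cells sum to 140, so (5,1) = 35.
Row 4 needs 175; the known cells sum to 116, so (4,1) = 59.
Using row 5: 35 + 23 + (-9) + 47 + ? → (5,4) = 175 − 96 = 79.
Column 1 needs 175; the known cells sum to 92, so (3,1) = 83.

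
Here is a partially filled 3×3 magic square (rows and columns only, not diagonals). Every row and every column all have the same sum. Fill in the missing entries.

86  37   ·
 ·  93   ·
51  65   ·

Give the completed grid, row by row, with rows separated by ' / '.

86 37 72 / 58 93 44 / 51 65 79

Column 2 is already complete: 37 + 93 + 65 = 195, so that is the magic constant.
The remaining cell in row 1 is (1,3) = 195 − 123 = 72.
Row 3: 51 + 65 + ? = 195, so (3,3) = 79.
Column 1: 86 + 51 + ? = 195, so (2,1) = 58.
Using column 3: 72 + 79 + ? → (2,3) = 195 − 151 = 44.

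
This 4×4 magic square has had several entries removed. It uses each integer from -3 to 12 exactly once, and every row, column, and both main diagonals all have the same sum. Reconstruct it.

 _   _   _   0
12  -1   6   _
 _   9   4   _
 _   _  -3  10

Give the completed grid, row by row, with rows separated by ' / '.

5 2 11 0 / 12 -1 6 1 / -2 9 4 7 / 3 8 -3 10

The entries are -3 through 12, which sum to 72, so each line sums to 72/4 = 18.
The remaining cell in row 2 is (2,4) = 18 − 17 = 1.
Column 3: 6 + 4 + (-3) + ? = 18, so (1,3) = 11.
From column 4, 18 − (0 + 1 + 10) gives (3,4) = 7.
Main diagonal needs 18; the known cells sum to 13, so (1,1) = 5.
Using anti-diagonal: 0 + 6 + 9 + ? → (4,1) = 18 − 15 = 3.
Row 1 needs 18; the known cells sum to 16, so (1,2) = 2.
Using row 3: 9 + 4 + 7 + ? → (3,1) = 18 − 20 = -2.
From row 4, 18 − (3 + (-3) + 10) gives (4,2) = 8.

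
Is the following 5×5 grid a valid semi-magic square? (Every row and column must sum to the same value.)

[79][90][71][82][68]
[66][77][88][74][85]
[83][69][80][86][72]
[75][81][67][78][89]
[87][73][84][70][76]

Row 1: 79 + 90 + 71 + 82 + 68 = 390.
Row 2: 66 + 77 + 88 + 74 + 85 = 390.
Row 3: 83 + 69 + 80 + 86 + 72 = 390.
Row 4: 75 + 81 + 67 + 78 + 89 = 390.
Row 5: 87 + 73 + 84 + 70 + 76 = 390.
Column 1: 79 + 66 + 83 + 75 + 87 = 390.
Column 2: 90 + 77 + 69 + 81 + 73 = 390.
Column 3: 71 + 88 + 80 + 67 + 84 = 390.
Column 4: 82 + 74 + 86 + 78 + 70 = 390.
Column 5: 68 + 85 + 72 + 89 + 76 = 390.
All lines sum to 390.

Yes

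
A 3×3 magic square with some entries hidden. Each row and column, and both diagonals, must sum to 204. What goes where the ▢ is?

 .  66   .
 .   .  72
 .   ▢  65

Column 3 needs 204; the known cells sum to 137, so (1,3) = 67.
From row 1, 204 − (66 + 67) gives (1,1) = 71.
Main diagonal: 71 + 65 + ? = 204, so (2,2) = 68.
Anti-diagonal needs 204; the known cells sum to 135, so (3,1) = 69.
Using row 2: 68 + 72 + ? → (2,1) = 204 − 140 = 64.
The remaining cell in row 3 is (3,2) = 204 − 134 = 70.

70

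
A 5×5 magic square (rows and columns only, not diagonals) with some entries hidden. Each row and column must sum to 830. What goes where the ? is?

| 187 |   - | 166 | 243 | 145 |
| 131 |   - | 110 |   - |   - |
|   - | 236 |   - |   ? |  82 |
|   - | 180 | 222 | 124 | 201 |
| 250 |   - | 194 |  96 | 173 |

Row 1 must total 830; the given cells sum to 741, so (1,2) = 89.
Using row 4: 180 + 222 + 124 + 201 + ? → (4,1) = 830 − 727 = 103.
Using row 5: 250 + 194 + 96 + 173 + ? → (5,2) = 830 − 713 = 117.
Using column 1: 187 + 131 + 103 + 250 + ? → (3,1) = 830 − 671 = 159.
Column 2: 89 + 236 + 180 + 117 + ? = 830, so (2,2) = 208.
From column 3, 830 − (166 + 110 + 222 + 194) gives (3,3) = 138.
Column 5 needs 830; the known cells sum to 601, so (2,5) = 229.
Row 2 needs 830; the known cells sum to 678, so (2,4) = 152.
Row 3 must total 830; the given cells sum to 615, so (3,4) = 215.

215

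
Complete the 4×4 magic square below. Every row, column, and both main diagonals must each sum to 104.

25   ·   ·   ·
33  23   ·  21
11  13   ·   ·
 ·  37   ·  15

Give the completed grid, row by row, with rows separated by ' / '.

25 31 19 29 / 33 23 27 21 / 11 13 41 39 / 35 37 17 15

Row 2: 33 + 23 + 21 + ? = 104, so (2,3) = 27.
Column 1: 25 + 33 + 11 + ? = 104, so (4,1) = 35.
Using column 2: 23 + 13 + 37 + ? → (1,2) = 104 − 73 = 31.
The remaining cell in main diagonal is (3,3) = 104 − 63 = 41.
The remaining cell in anti-diagonal is (1,4) = 104 − 75 = 29.
From row 1, 104 − (25 + 31 + 29) gives (1,3) = 19.
From row 3, 104 − (11 + 13 + 41) gives (3,4) = 39.
Row 4: 35 + 37 + 15 + ? = 104, so (4,3) = 17.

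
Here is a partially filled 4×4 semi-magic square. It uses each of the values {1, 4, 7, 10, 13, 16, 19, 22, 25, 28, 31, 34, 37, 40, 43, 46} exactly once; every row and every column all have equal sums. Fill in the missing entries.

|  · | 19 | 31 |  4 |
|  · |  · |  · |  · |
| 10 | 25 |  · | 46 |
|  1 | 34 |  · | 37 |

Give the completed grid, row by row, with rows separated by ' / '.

40 19 31 4 / 43 16 28 7 / 10 25 13 46 / 1 34 22 37

The 16 entries sum to 376, so each line sums to 376/4 = 94.
Using row 1: 19 + 31 + 4 + ? → (1,1) = 94 − 54 = 40.
Row 3: 10 + 25 + 46 + ? = 94, so (3,3) = 13.
From row 4, 94 − (1 + 34 + 37) gives (4,3) = 22.
Column 1: 40 + 10 + 1 + ? = 94, so (2,1) = 43.
Column 2: 19 + 25 + 34 + ? = 94, so (2,2) = 16.
Column 3 needs 94; the known cells sum to 66, so (2,3) = 28.
The remaining cell in column 4 is (2,4) = 94 − 87 = 7.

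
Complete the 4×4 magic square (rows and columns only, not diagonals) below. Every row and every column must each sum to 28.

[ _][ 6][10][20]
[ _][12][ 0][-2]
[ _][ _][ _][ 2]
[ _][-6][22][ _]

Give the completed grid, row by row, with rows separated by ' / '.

Row 1: 6 + 10 + 20 + ? = 28, so (1,1) = -8.
Row 2 must total 28; the given cells sum to 10, so (2,1) = 18.
Column 2 needs 28; the known cells sum to 12, so (3,2) = 16.
Column 3 needs 28; the known cells sum to 32, so (3,3) = -4.
The remaining cell in column 4 is (4,4) = 28 − 20 = 8.
From row 3, 28 − (16 + (-4) + 2) gives (3,1) = 14.
Row 4: -6 + 22 + 8 + ? = 28, so (4,1) = 4.

-8 6 10 20 / 18 12 0 -2 / 14 16 -4 2 / 4 -6 22 8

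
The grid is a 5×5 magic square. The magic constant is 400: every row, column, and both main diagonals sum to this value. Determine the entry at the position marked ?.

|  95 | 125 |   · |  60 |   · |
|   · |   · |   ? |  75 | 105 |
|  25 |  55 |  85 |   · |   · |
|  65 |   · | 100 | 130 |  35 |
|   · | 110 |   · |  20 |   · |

Row 4: 65 + 100 + 130 + 35 + ? = 400, so (4,2) = 70.
The remaining cell in column 2 is (2,2) = 400 − 360 = 40.
From column 4, 400 − (60 + 75 + 130 + 20) gives (3,4) = 115.
Main diagonal: 95 + 40 + 85 + 130 + ? = 400, so (5,5) = 50.
Using row 3: 25 + 55 + 85 + 115 + ? → (3,5) = 400 − 280 = 120.
Using column 5: 105 + 120 + 35 + 50 + ? → (1,5) = 400 − 310 = 90.
Anti-diagonal needs 400; the known cells sum to 320, so (5,1) = 80.
From row 1, 400 − (95 + 125 + 60 + 90) gives (1,3) = 30.
From row 5, 400 − (80 + 110 + 20 + 50) gives (5,3) = 140.
Column 1 needs 400; the known cells sum to 265, so (2,1) = 135.
The remaining cell in column 3 is (2,3) = 400 − 355 = 45.

45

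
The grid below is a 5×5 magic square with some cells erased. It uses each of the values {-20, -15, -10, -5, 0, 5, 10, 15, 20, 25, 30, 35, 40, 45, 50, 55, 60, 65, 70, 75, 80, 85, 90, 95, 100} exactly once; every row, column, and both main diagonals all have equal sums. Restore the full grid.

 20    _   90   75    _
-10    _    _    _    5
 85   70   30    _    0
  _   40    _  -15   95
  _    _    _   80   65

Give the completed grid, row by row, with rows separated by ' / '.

The 25 entries sum to 1000, so each line sums to 1000/5 = 200.
Row 3: 85 + 70 + 30 + 0 + ? = 200, so (3,4) = 15.
Column 4: 75 + 15 + (-15) + 80 + ? = 200, so (2,4) = 45.
The remaining cell in column 5 is (1,5) = 200 − 165 = 35.
From main diagonal, 200 − (20 + 30 + (-15) + 65) gives (2,2) = 100.
Anti-diagonal: 35 + 45 + 30 + 40 + ? = 200, so (5,1) = 50.
Row 1 needs 200; the known cells sum to 220, so (1,2) = -20.
Using row 2: -10 + 100 + 45 + 5 + ? → (2,3) = 200 − 140 = 60.
Using column 1: 20 + (-10) + 85 + 50 + ? → (4,1) = 200 − 145 = 55.
Column 2 needs 200; the known cells sum to 190, so (5,2) = 10.
Using row 4: 55 + 40 + (-15) + 95 + ? → (4,3) = 200 − 175 = 25.
Using row 5: 50 + 10 + 80 + 65 + ? → (5,3) = 200 − 205 = -5.

20 -20 90 75 35 / -10 100 60 45 5 / 85 70 30 15 0 / 55 40 25 -15 95 / 50 10 -5 80 65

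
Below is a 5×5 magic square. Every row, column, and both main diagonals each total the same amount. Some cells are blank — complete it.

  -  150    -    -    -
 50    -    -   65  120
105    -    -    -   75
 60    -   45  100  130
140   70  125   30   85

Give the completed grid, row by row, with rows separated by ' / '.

Row 5 is already complete: 140 + 70 + 125 + 30 + 85 = 450, so that is the magic constant.
Using row 4: 60 + 45 + 100 + 130 + ? → (4,2) = 450 − 335 = 115.
The remaining cell in column 1 is (1,1) = 450 − 355 = 95.
Using column 5: 120 + 75 + 130 + 85 + ? → (1,5) = 450 − 410 = 40.
Anti-diagonal needs 450; the known cells sum to 360, so (3,3) = 90.
Using main diagonal: 95 + 90 + 100 + 85 + ? → (2,2) = 450 − 370 = 80.
Row 2 needs 450; the known cells sum to 315, so (2,3) = 135.
From column 2, 450 − (150 + 80 + 115 + 70) gives (3,2) = 35.
Column 3 must total 450; the given cells sum to 395, so (1,3) = 55.
Row 1 must total 450; the given cells sum to 340, so (1,4) = 110.
Row 3: 105 + 35 + 90 + 75 + ? = 450, so (3,4) = 145.

95 150 55 110 40 / 50 80 135 65 120 / 105 35 90 145 75 / 60 115 45 100 130 / 140 70 125 30 85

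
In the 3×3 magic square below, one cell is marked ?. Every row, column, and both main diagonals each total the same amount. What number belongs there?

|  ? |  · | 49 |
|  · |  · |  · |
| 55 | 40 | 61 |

43

Row 3 is complete and sums to 156; that is the magic constant.
Column 3 must total 156; the given cells sum to 110, so (2,3) = 46.
Anti-diagonal needs 156; the known cells sum to 104, so (2,2) = 52.
Row 2: 52 + 46 + ? = 156, so (2,1) = 58.
Column 1 must total 156; the given cells sum to 113, so (1,1) = 43.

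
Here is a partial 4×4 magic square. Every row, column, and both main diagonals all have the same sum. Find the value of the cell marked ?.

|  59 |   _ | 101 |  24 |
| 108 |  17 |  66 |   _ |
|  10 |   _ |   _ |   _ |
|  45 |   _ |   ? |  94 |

3

Column 1 is complete and sums to 222; that is the magic constant.
Row 1 must total 222; the given cells sum to 184, so (1,2) = 38.
Row 2 must total 222; the given cells sum to 191, so (2,4) = 31.
The remaining cell in column 4 is (3,4) = 222 − 149 = 73.
Main diagonal must total 222; the given cells sum to 170, so (3,3) = 52.
Anti-diagonal must total 222; the given cells sum to 135, so (3,2) = 87.
From column 2, 222 − (38 + 17 + 87) gives (4,2) = 80.
Column 3: 101 + 66 + 52 + ? = 222, so (4,3) = 3.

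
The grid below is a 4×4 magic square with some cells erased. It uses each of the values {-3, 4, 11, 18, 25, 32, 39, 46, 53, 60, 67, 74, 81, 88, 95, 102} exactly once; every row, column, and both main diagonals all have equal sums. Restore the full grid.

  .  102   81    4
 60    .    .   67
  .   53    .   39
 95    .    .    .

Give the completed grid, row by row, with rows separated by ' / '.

11 102 81 4 / 60 25 46 67 / 32 53 74 39 / 95 18 -3 88

The 16 entries sum to 792, so each line sums to 792/4 = 198.
From row 1, 198 − (102 + 81 + 4) gives (1,1) = 11.
Using column 1: 11 + 60 + 95 + ? → (3,1) = 198 − 166 = 32.
From column 4, 198 − (4 + 67 + 39) gives (4,4) = 88.
Anti-diagonal must total 198; the given cells sum to 152, so (2,3) = 46.
From row 2, 198 − (60 + 46 + 67) gives (2,2) = 25.
Using row 3: 32 + 53 + 39 + ? → (3,3) = 198 − 124 = 74.
The remaining cell in column 2 is (4,2) = 198 − 180 = 18.
The remaining cell in column 3 is (4,3) = 198 − 201 = -3.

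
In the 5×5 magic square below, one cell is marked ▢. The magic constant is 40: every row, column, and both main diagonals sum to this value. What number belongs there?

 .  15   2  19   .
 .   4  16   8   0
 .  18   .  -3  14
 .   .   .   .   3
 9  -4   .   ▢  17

Row 2: 4 + 16 + 8 + 0 + ? = 40, so (2,1) = 12.
Column 2 needs 40; the known cells sum to 33, so (4,2) = 7.
Column 5 needs 40; the known cells sum to 34, so (1,5) = 6.
From anti-diagonal, 40 − (6 + 8 + 7 + 9) gives (3,3) = 10.
From row 1, 40 − (15 + 2 + 19 + 6) gives (1,1) = -2.
Row 3: 18 + 10 + (-3) + 14 + ? = 40, so (3,1) = 1.
Column 1 needs 40; the known cells sum to 20, so (4,1) = 20.
Main diagonal: -2 + 4 + 10 + 17 + ? = 40, so (4,4) = 11.
Using row 4: 20 + 7 + 11 + 3 + ? → (4,3) = 40 − 41 = -1.
Column 3 needs 40; the known cells sum to 27, so (5,3) = 13.
Column 4: 19 + 8 + (-3) + 11 + ? = 40, so (5,4) = 5.

5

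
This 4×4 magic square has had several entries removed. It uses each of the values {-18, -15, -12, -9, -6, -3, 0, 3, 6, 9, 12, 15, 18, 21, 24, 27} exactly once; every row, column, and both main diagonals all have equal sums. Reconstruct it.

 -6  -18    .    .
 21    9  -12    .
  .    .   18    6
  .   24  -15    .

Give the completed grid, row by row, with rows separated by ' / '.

-6 -18 27 15 / 21 9 -12 0 / -9 3 18 6 / 12 24 -15 -3

The 16 entries sum to 72, so each line sums to 72/4 = 18.
Row 2 must total 18; the given cells sum to 18, so (2,4) = 0.
From column 2, 18 − (-18 + 9 + 24) gives (3,2) = 3.
From column 3, 18 − (-12 + 18 + (-15)) gives (1,3) = 27.
Main diagonal needs 18; the known cells sum to 21, so (4,4) = -3.
Using row 1: -6 + (-18) + 27 + ? → (1,4) = 18 − 3 = 15.
Row 3: 3 + 18 + 6 + ? = 18, so (3,1) = -9.
Using row 4: 24 + (-15) + (-3) + ? → (4,1) = 18 − 6 = 12.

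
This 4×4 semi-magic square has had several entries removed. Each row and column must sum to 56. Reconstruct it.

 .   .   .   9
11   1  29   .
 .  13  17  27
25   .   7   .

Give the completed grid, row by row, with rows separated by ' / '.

21 23 3 9 / 11 1 29 15 / -1 13 17 27 / 25 19 7 5

Row 2 needs 56; the known cells sum to 41, so (2,4) = 15.
From row 3, 56 − (13 + 17 + 27) gives (3,1) = -1.
The remaining cell in column 1 is (1,1) = 56 − 35 = 21.
Column 3 needs 56; the known cells sum to 53, so (1,3) = 3.
Column 4 must total 56; the given cells sum to 51, so (4,4) = 5.
Using row 1: 21 + 3 + 9 + ? → (1,2) = 56 − 33 = 23.
Row 4 needs 56; the known cells sum to 37, so (4,2) = 19.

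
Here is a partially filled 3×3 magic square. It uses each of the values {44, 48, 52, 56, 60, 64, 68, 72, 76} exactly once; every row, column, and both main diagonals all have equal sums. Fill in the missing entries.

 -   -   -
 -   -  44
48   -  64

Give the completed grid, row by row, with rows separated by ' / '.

56 52 72 / 76 60 44 / 48 68 64

The 9 entries sum to 540, so each line sums to 540/3 = 180.
Row 3: 48 + 64 + ? = 180, so (3,2) = 68.
The remaining cell in column 3 is (1,3) = 180 − 108 = 72.
Anti-diagonal must total 180; the given cells sum to 120, so (2,2) = 60.
From row 2, 180 − (60 + 44) gives (2,1) = 76.
The remaining cell in column 1 is (1,1) = 180 − 124 = 56.
From column 2, 180 − (60 + 68) gives (1,2) = 52.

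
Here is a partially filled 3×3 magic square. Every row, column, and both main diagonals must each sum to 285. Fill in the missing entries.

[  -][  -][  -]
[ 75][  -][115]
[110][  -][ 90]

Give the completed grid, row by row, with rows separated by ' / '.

Row 2 must total 285; the given cells sum to 190, so (2,2) = 95.
Row 3 needs 285; the known cells sum to 200, so (3,2) = 85.
Using column 1: 75 + 110 + ? → (1,1) = 285 − 185 = 100.
The remaining cell in column 2 is (1,2) = 285 − 180 = 105.
Using column 3: 115 + 90 + ? → (1,3) = 285 − 205 = 80.

100 105 80 / 75 95 115 / 110 85 90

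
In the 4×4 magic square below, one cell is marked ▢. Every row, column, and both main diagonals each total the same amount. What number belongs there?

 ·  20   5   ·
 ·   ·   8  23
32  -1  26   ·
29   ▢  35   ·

Column 3 is complete and sums to 74; that is the magic constant.
The remaining cell in row 3 is (3,4) = 74 − 57 = 17.
Anti-diagonal must total 74; the given cells sum to 36, so (1,4) = 38.
Using row 1: 20 + 5 + 38 + ? → (1,1) = 74 − 63 = 11.
The remaining cell in column 1 is (2,1) = 74 − 72 = 2.
From column 4, 74 − (38 + 23 + 17) gives (4,4) = -4.
Main diagonal must total 74; the given cells sum to 33, so (2,2) = 41.
The remaining cell in row 4 is (4,2) = 74 − 60 = 14.

14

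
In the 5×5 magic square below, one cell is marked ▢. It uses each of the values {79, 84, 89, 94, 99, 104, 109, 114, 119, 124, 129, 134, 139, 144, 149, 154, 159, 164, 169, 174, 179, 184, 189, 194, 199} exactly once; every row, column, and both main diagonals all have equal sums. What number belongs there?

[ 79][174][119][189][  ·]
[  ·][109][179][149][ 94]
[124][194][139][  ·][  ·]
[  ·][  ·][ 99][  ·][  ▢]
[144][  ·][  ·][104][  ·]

The 25 entries sum to 3475, so each line sums to 3475/5 = 695.
From row 1, 695 − (79 + 174 + 119 + 189) gives (1,5) = 134.
Row 2 needs 695; the known cells sum to 531, so (2,1) = 164.
Using column 1: 79 + 164 + 124 + 144 + ? → (4,1) = 695 − 511 = 184.
Column 3 needs 695; the known cells sum to 536, so (5,3) = 159.
The remaining cell in anti-diagonal is (4,2) = 695 − 566 = 129.
Column 2: 174 + 109 + 194 + 129 + ? = 695, so (5,2) = 89.
Row 5 needs 695; the known cells sum to 496, so (5,5) = 199.
Main diagonal: 79 + 109 + 139 + 199 + ? = 695, so (4,4) = 169.
Using row 4: 184 + 129 + 99 + 169 + ? → (4,5) = 695 − 581 = 114.

114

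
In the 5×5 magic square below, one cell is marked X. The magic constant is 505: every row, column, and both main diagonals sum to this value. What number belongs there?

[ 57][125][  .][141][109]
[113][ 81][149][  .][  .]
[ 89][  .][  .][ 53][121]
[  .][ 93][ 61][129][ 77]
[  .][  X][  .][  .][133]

69

Row 1 needs 505; the known cells sum to 432, so (1,3) = 73.
Row 4 must total 505; the given cells sum to 360, so (4,1) = 145.
From column 1, 505 − (57 + 113 + 89 + 145) gives (5,1) = 101.
Column 5: 109 + 121 + 77 + 133 + ? = 505, so (2,5) = 65.
Using main diagonal: 57 + 81 + 129 + 133 + ? → (3,3) = 505 − 400 = 105.
Using anti-diagonal: 109 + 105 + 93 + 101 + ? → (2,4) = 505 − 408 = 97.
From row 3, 505 − (89 + 105 + 53 + 121) gives (3,2) = 137.
The remaining cell in column 2 is (5,2) = 505 − 436 = 69.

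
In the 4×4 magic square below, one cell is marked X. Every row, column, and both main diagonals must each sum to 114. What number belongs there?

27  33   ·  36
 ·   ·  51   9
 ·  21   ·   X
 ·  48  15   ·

Using row 1: 27 + 33 + 36 + ? → (1,3) = 114 − 96 = 18.
Column 2 needs 114; the known cells sum to 102, so (2,2) = 12.
Using column 3: 18 + 51 + 15 + ? → (3,3) = 114 − 84 = 30.
The remaining cell in main diagonal is (4,4) = 114 − 69 = 45.
Anti-diagonal: 36 + 51 + 21 + ? = 114, so (4,1) = 6.
The remaining cell in row 2 is (2,1) = 114 − 72 = 42.
Column 1 needs 114; the known cells sum to 75, so (3,1) = 39.
From column 4, 114 − (36 + 9 + 45) gives (3,4) = 24.

24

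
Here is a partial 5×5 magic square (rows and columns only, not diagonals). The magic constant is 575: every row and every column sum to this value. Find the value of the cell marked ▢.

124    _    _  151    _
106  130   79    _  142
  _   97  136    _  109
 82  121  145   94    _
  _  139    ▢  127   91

The remaining cell in row 2 is (2,4) = 575 − 457 = 118.
Row 4 must total 575; the given cells sum to 442, so (4,5) = 133.
From column 2, 575 − (130 + 97 + 121 + 139) gives (1,2) = 88.
The remaining cell in column 4 is (3,4) = 575 − 490 = 85.
Using column 5: 142 + 109 + 133 + 91 + ? → (1,5) = 575 − 475 = 100.
The remaining cell in row 1 is (1,3) = 575 − 463 = 112.
Using row 3: 97 + 136 + 85 + 109 + ? → (3,1) = 575 − 427 = 148.
Column 1: 124 + 106 + 148 + 82 + ? = 575, so (5,1) = 115.
From column 3, 575 − (112 + 79 + 136 + 145) gives (5,3) = 103.

103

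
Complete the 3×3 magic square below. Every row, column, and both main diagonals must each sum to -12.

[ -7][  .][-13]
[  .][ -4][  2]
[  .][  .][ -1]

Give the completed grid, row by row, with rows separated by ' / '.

Row 1 must total -12; the given cells sum to -20, so (1,2) = 8.
Using row 2: -4 + 2 + ? → (2,1) = -12 − (-2) = -10.
The remaining cell in column 1 is (3,1) = -12 − (-17) = 5.
Column 2 must total -12; the given cells sum to 4, so (3,2) = -16.

-7 8 -13 / -10 -4 2 / 5 -16 -1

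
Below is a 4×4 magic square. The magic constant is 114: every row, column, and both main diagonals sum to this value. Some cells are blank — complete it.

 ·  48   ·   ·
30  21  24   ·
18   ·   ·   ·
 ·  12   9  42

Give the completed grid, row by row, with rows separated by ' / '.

15 48 45 6 / 30 21 24 39 / 18 33 36 27 / 51 12 9 42

Row 2 must total 114; the given cells sum to 75, so (2,4) = 39.
The remaining cell in row 4 is (4,1) = 114 − 63 = 51.
Column 1 needs 114; the known cells sum to 99, so (1,1) = 15.
Column 2 needs 114; the known cells sum to 81, so (3,2) = 33.
Main diagonal needs 114; the known cells sum to 78, so (3,3) = 36.
Anti-diagonal must total 114; the given cells sum to 108, so (1,4) = 6.
The remaining cell in row 1 is (1,3) = 114 − 69 = 45.
Row 3: 18 + 33 + 36 + ? = 114, so (3,4) = 27.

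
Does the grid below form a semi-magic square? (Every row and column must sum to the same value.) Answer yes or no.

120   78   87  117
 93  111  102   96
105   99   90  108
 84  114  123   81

Yes

Row 1: 120 + 78 + 87 + 117 = 402.
Row 2: 93 + 111 + 102 + 96 = 402.
Row 3: 105 + 99 + 90 + 108 = 402.
Row 4: 84 + 114 + 123 + 81 = 402.
Column 1: 120 + 93 + 105 + 84 = 402.
Column 2: 78 + 111 + 99 + 114 = 402.
Column 3: 87 + 102 + 90 + 123 = 402.
Column 4: 117 + 96 + 108 + 81 = 402.
All lines sum to 402.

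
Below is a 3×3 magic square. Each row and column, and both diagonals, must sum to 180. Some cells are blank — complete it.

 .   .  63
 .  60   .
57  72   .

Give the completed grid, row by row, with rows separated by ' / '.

The remaining cell in row 3 is (3,3) = 180 − 129 = 51.
Column 2 must total 180; the given cells sum to 132, so (1,2) = 48.
Using column 3: 63 + 51 + ? → (2,3) = 180 − 114 = 66.
From main diagonal, 180 − (60 + 51) gives (1,1) = 69.
From row 2, 180 − (60 + 66) gives (2,1) = 54.

69 48 63 / 54 60 66 / 57 72 51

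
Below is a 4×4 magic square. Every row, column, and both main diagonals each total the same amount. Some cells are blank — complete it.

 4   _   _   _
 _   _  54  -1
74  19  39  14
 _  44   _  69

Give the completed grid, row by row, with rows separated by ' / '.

4 49 29 64 / 59 34 54 -1 / 74 19 39 14 / 9 44 24 69

Row 3 is already complete: 74 + 19 + 39 + 14 = 146, so that is the magic constant.
Column 4: -1 + 14 + 69 + ? = 146, so (1,4) = 64.
Using main diagonal: 4 + 39 + 69 + ? → (2,2) = 146 − 112 = 34.
Anti-diagonal needs 146; the known cells sum to 137, so (4,1) = 9.
Row 2 must total 146; the given cells sum to 87, so (2,1) = 59.
Row 4 needs 146; the known cells sum to 122, so (4,3) = 24.
Column 2 needs 146; the known cells sum to 97, so (1,2) = 49.
The remaining cell in column 3 is (1,3) = 146 − 117 = 29.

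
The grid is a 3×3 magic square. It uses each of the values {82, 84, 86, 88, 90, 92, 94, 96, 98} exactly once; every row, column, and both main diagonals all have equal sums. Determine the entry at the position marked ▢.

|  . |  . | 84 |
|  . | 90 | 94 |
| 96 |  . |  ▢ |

92

The 9 entries sum to 810, so each line sums to 810/3 = 270.
The remaining cell in row 2 is (2,1) = 270 − 184 = 86.
From column 1, 270 − (86 + 96) gives (1,1) = 88.
Column 3: 84 + 94 + ? = 270, so (3,3) = 92.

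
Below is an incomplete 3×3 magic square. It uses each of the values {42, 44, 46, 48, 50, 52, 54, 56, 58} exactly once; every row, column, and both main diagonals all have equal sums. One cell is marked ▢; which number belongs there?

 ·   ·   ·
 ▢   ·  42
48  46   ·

58

The 9 entries sum to 450, so each line sums to 450/3 = 150.
The remaining cell in row 3 is (3,3) = 150 − 94 = 56.
Column 3 needs 150; the known cells sum to 98, so (1,3) = 52.
From anti-diagonal, 150 − (52 + 48) gives (2,2) = 50.
Row 2 needs 150; the known cells sum to 92, so (2,1) = 58.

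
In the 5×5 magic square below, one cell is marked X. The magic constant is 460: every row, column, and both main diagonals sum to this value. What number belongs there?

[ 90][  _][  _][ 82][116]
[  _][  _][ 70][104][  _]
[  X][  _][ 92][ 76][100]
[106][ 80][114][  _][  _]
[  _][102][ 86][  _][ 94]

Column 3 needs 460; the known cells sum to 362, so (1,3) = 98.
Anti-diagonal needs 460; the known cells sum to 392, so (5,1) = 68.
Using row 1: 90 + 98 + 82 + 116 + ? → (1,2) = 460 − 386 = 74.
The remaining cell in row 5 is (5,4) = 460 − 350 = 110.
Using column 4: 82 + 104 + 76 + 110 + ? → (4,4) = 460 − 372 = 88.
Using main diagonal: 90 + 92 + 88 + 94 + ? → (2,2) = 460 − 364 = 96.
Row 4 must total 460; the given cells sum to 388, so (4,5) = 72.
Using column 2: 74 + 96 + 80 + 102 + ? → (3,2) = 460 − 352 = 108.
From column 5, 460 − (116 + 100 + 72 + 94) gives (2,5) = 78.
Row 2 needs 460; the known cells sum to 348, so (2,1) = 112.
Row 3: 108 + 92 + 76 + 100 + ? = 460, so (3,1) = 84.

84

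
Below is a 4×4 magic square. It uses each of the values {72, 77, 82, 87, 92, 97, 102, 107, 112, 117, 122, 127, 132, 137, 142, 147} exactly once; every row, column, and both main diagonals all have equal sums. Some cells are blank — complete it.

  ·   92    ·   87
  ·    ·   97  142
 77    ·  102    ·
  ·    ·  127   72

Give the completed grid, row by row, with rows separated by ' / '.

147 92 112 87 / 82 117 97 142 / 77 122 102 137 / 132 107 127 72

The 16 entries sum to 1752, so each line sums to 1752/4 = 438.
Using column 3: 97 + 102 + 127 + ? → (1,3) = 438 − 326 = 112.
From column 4, 438 − (87 + 142 + 72) gives (3,4) = 137.
From row 1, 438 − (92 + 112 + 87) gives (1,1) = 147.
Using row 3: 77 + 102 + 137 + ? → (3,2) = 438 − 316 = 122.
Main diagonal: 147 + 102 + 72 + ? = 438, so (2,2) = 117.
From anti-diagonal, 438 − (87 + 97 + 122) gives (4,1) = 132.
From row 2, 438 − (117 + 97 + 142) gives (2,1) = 82.
Row 4 must total 438; the given cells sum to 331, so (4,2) = 107.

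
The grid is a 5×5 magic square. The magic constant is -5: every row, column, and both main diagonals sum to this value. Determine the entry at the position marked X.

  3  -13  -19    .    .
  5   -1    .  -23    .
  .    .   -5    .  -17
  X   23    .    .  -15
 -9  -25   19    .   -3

-21

Row 5 needs -5; the known cells sum to -18, so (5,4) = 13.
The remaining cell in column 2 is (3,2) = -5 − (-16) = 11.
The remaining cell in main diagonal is (4,4) = -5 − (-6) = 1.
From anti-diagonal, -5 − (-23 + (-5) + 23 + (-9)) gives (1,5) = 9.
Row 1 must total -5; the given cells sum to -20, so (1,4) = 15.
Using column 4: 15 + (-23) + 1 + 13 + ? → (3,4) = -5 − 6 = -11.
The remaining cell in column 5 is (2,5) = -5 − (-26) = 21.
Row 2: 5 + (-1) + (-23) + 21 + ? = -5, so (2,3) = -7.
Using row 3: 11 + (-5) + (-11) + (-17) + ? → (3,1) = -5 − (-22) = 17.
Using column 1: 3 + 5 + 17 + (-9) + ? → (4,1) = -5 − 16 = -21.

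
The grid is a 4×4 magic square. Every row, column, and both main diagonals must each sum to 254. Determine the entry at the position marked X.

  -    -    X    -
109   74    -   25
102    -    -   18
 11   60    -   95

67

Using row 2: 109 + 74 + 25 + ? → (2,3) = 254 − 208 = 46.
Row 4: 11 + 60 + 95 + ? = 254, so (4,3) = 88.
Column 1 needs 254; the known cells sum to 222, so (1,1) = 32.
The remaining cell in column 4 is (1,4) = 254 − 138 = 116.
The remaining cell in main diagonal is (3,3) = 254 − 201 = 53.
Using anti-diagonal: 116 + 46 + 11 + ? → (3,2) = 254 − 173 = 81.
Using column 2: 74 + 81 + 60 + ? → (1,2) = 254 − 215 = 39.
Column 3 must total 254; the given cells sum to 187, so (1,3) = 67.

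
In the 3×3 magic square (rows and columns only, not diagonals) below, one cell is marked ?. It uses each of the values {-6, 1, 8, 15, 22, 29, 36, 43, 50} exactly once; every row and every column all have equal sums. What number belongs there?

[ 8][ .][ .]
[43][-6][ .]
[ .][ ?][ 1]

The 9 entries sum to 198, so each line sums to 198/3 = 66.
From row 2, 66 − (43 + (-6)) gives (2,3) = 29.
From column 1, 66 − (8 + 43) gives (3,1) = 15.
Column 3 must total 66; the given cells sum to 30, so (1,3) = 36.
The remaining cell in row 1 is (1,2) = 66 − 44 = 22.
Row 3 must total 66; the given cells sum to 16, so (3,2) = 50.

50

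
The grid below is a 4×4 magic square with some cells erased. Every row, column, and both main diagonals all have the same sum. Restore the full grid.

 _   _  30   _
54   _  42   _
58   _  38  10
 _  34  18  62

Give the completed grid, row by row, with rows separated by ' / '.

2 46 30 50 / 54 26 42 6 / 58 22 38 10 / 14 34 18 62

Column 3 is already complete: 30 + 42 + 38 + 18 = 128, so that is the magic constant.
Row 3 must total 128; the given cells sum to 106, so (3,2) = 22.
Row 4: 34 + 18 + 62 + ? = 128, so (4,1) = 14.
Column 1 needs 128; the known cells sum to 126, so (1,1) = 2.
Main diagonal must total 128; the given cells sum to 102, so (2,2) = 26.
Anti-diagonal needs 128; the known cells sum to 78, so (1,4) = 50.
Using row 1: 2 + 30 + 50 + ? → (1,2) = 128 − 82 = 46.
From row 2, 128 − (54 + 26 + 42) gives (2,4) = 6.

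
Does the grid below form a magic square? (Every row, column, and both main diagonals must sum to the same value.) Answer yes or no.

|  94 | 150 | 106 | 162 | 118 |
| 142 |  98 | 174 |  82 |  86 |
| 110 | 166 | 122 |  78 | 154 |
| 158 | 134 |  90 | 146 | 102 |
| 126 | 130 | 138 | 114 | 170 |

Row 1: 94 + 150 + 106 + 162 + 118 = 630.
Row 2: 142 + 98 + 174 + 82 + 86 = 582.
Row 3: 110 + 166 + 122 + 78 + 154 = 630.
Row 4: 158 + 134 + 90 + 146 + 102 = 630.
Row 5: 126 + 130 + 138 + 114 + 170 = 678.
Column 1: 94 + 142 + 110 + 158 + 126 = 630.
Column 2: 150 + 98 + 166 + 134 + 130 = 678.
Column 3: 106 + 174 + 122 + 90 + 138 = 630.
Column 4: 162 + 82 + 78 + 146 + 114 = 582.
Column 5: 118 + 86 + 154 + 102 + 170 = 630.
Main diagonal: 94 + 98 + 122 + 146 + 170 = 630.
Anti-diagonal: 118 + 82 + 122 + 134 + 126 = 582.

No — row 2 sums to 582 but column 5 sums to 630.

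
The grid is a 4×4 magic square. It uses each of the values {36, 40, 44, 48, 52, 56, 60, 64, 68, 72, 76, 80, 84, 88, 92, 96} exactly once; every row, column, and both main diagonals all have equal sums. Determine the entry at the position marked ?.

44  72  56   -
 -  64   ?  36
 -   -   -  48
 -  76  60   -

80

The 16 entries sum to 1056, so each line sums to 1056/4 = 264.
Using row 1: 44 + 72 + 56 + ? → (1,4) = 264 − 172 = 92.
Column 2 must total 264; the given cells sum to 212, so (3,2) = 52.
The remaining cell in column 4 is (4,4) = 264 − 176 = 88.
Main diagonal: 44 + 64 + 88 + ? = 264, so (3,3) = 68.
Row 3 needs 264; the known cells sum to 168, so (3,1) = 96.
From row 4, 264 − (76 + 60 + 88) gives (4,1) = 40.
From column 1, 264 − (44 + 96 + 40) gives (2,1) = 84.
Column 3 must total 264; the given cells sum to 184, so (2,3) = 80.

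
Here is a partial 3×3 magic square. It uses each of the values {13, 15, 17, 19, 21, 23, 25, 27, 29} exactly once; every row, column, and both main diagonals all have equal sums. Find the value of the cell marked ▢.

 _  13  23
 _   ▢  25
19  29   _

21

The 9 entries sum to 189, so each line sums to 189/3 = 63.
From row 1, 63 − (13 + 23) gives (1,1) = 27.
Row 3: 19 + 29 + ? = 63, so (3,3) = 15.
Column 1: 27 + 19 + ? = 63, so (2,1) = 17.
The remaining cell in column 2 is (2,2) = 63 − 42 = 21.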